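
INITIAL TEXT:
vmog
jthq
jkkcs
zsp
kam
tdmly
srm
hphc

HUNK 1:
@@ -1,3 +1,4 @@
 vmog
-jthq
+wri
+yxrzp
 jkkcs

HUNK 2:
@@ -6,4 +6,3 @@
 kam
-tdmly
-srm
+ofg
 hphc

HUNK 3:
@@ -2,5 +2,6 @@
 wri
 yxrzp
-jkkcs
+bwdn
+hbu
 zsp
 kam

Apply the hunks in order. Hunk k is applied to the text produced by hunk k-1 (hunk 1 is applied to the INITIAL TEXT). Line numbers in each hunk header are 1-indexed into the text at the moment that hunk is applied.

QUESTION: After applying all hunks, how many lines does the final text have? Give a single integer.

Hunk 1: at line 1 remove [jthq] add [wri,yxrzp] -> 9 lines: vmog wri yxrzp jkkcs zsp kam tdmly srm hphc
Hunk 2: at line 6 remove [tdmly,srm] add [ofg] -> 8 lines: vmog wri yxrzp jkkcs zsp kam ofg hphc
Hunk 3: at line 2 remove [jkkcs] add [bwdn,hbu] -> 9 lines: vmog wri yxrzp bwdn hbu zsp kam ofg hphc
Final line count: 9

Answer: 9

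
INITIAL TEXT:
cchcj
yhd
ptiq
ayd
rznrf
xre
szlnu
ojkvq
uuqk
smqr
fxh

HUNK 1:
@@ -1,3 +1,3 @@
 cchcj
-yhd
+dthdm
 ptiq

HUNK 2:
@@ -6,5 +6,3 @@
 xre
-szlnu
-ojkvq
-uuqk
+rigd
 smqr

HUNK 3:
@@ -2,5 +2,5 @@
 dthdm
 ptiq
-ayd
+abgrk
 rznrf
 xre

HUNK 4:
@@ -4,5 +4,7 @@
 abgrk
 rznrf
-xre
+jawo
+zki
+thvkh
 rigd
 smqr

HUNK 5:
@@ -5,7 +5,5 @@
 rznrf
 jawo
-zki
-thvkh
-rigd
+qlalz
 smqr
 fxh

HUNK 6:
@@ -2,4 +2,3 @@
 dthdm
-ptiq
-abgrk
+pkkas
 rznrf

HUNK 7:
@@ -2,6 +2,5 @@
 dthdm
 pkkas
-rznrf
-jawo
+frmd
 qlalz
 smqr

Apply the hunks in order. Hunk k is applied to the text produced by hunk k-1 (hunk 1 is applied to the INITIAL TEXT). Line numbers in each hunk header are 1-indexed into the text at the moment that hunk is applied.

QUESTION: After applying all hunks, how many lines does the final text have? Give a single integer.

Hunk 1: at line 1 remove [yhd] add [dthdm] -> 11 lines: cchcj dthdm ptiq ayd rznrf xre szlnu ojkvq uuqk smqr fxh
Hunk 2: at line 6 remove [szlnu,ojkvq,uuqk] add [rigd] -> 9 lines: cchcj dthdm ptiq ayd rznrf xre rigd smqr fxh
Hunk 3: at line 2 remove [ayd] add [abgrk] -> 9 lines: cchcj dthdm ptiq abgrk rznrf xre rigd smqr fxh
Hunk 4: at line 4 remove [xre] add [jawo,zki,thvkh] -> 11 lines: cchcj dthdm ptiq abgrk rznrf jawo zki thvkh rigd smqr fxh
Hunk 5: at line 5 remove [zki,thvkh,rigd] add [qlalz] -> 9 lines: cchcj dthdm ptiq abgrk rznrf jawo qlalz smqr fxh
Hunk 6: at line 2 remove [ptiq,abgrk] add [pkkas] -> 8 lines: cchcj dthdm pkkas rznrf jawo qlalz smqr fxh
Hunk 7: at line 2 remove [rznrf,jawo] add [frmd] -> 7 lines: cchcj dthdm pkkas frmd qlalz smqr fxh
Final line count: 7

Answer: 7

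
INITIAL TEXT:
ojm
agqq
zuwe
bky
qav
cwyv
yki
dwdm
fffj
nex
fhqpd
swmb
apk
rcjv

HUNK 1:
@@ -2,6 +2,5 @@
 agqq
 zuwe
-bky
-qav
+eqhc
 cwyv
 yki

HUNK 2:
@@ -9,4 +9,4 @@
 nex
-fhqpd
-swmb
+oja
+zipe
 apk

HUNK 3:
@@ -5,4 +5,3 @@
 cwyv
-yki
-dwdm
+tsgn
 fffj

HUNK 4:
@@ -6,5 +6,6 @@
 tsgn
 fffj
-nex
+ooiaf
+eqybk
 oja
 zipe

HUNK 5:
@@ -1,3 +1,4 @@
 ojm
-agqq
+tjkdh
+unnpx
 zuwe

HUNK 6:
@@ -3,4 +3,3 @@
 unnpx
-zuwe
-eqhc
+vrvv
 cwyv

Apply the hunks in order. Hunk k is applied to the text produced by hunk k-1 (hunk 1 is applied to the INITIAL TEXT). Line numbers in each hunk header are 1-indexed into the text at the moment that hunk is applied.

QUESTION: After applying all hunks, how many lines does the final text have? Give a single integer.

Answer: 13

Derivation:
Hunk 1: at line 2 remove [bky,qav] add [eqhc] -> 13 lines: ojm agqq zuwe eqhc cwyv yki dwdm fffj nex fhqpd swmb apk rcjv
Hunk 2: at line 9 remove [fhqpd,swmb] add [oja,zipe] -> 13 lines: ojm agqq zuwe eqhc cwyv yki dwdm fffj nex oja zipe apk rcjv
Hunk 3: at line 5 remove [yki,dwdm] add [tsgn] -> 12 lines: ojm agqq zuwe eqhc cwyv tsgn fffj nex oja zipe apk rcjv
Hunk 4: at line 6 remove [nex] add [ooiaf,eqybk] -> 13 lines: ojm agqq zuwe eqhc cwyv tsgn fffj ooiaf eqybk oja zipe apk rcjv
Hunk 5: at line 1 remove [agqq] add [tjkdh,unnpx] -> 14 lines: ojm tjkdh unnpx zuwe eqhc cwyv tsgn fffj ooiaf eqybk oja zipe apk rcjv
Hunk 6: at line 3 remove [zuwe,eqhc] add [vrvv] -> 13 lines: ojm tjkdh unnpx vrvv cwyv tsgn fffj ooiaf eqybk oja zipe apk rcjv
Final line count: 13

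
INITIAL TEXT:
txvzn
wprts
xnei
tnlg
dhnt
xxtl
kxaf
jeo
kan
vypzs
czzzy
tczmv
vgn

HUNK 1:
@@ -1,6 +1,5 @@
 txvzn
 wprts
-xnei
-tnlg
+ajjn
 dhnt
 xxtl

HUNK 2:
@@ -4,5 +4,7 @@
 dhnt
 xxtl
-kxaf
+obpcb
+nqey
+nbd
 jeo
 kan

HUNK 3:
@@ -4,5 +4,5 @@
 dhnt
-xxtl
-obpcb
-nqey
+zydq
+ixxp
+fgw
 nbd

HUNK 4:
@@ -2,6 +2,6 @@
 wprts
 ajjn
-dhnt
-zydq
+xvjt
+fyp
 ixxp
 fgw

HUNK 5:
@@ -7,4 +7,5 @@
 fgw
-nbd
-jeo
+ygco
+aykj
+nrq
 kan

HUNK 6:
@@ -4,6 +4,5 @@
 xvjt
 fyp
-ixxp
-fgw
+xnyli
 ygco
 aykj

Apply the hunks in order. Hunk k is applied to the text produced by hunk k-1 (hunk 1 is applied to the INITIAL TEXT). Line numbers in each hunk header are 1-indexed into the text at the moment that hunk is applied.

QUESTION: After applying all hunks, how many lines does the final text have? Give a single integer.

Hunk 1: at line 1 remove [xnei,tnlg] add [ajjn] -> 12 lines: txvzn wprts ajjn dhnt xxtl kxaf jeo kan vypzs czzzy tczmv vgn
Hunk 2: at line 4 remove [kxaf] add [obpcb,nqey,nbd] -> 14 lines: txvzn wprts ajjn dhnt xxtl obpcb nqey nbd jeo kan vypzs czzzy tczmv vgn
Hunk 3: at line 4 remove [xxtl,obpcb,nqey] add [zydq,ixxp,fgw] -> 14 lines: txvzn wprts ajjn dhnt zydq ixxp fgw nbd jeo kan vypzs czzzy tczmv vgn
Hunk 4: at line 2 remove [dhnt,zydq] add [xvjt,fyp] -> 14 lines: txvzn wprts ajjn xvjt fyp ixxp fgw nbd jeo kan vypzs czzzy tczmv vgn
Hunk 5: at line 7 remove [nbd,jeo] add [ygco,aykj,nrq] -> 15 lines: txvzn wprts ajjn xvjt fyp ixxp fgw ygco aykj nrq kan vypzs czzzy tczmv vgn
Hunk 6: at line 4 remove [ixxp,fgw] add [xnyli] -> 14 lines: txvzn wprts ajjn xvjt fyp xnyli ygco aykj nrq kan vypzs czzzy tczmv vgn
Final line count: 14

Answer: 14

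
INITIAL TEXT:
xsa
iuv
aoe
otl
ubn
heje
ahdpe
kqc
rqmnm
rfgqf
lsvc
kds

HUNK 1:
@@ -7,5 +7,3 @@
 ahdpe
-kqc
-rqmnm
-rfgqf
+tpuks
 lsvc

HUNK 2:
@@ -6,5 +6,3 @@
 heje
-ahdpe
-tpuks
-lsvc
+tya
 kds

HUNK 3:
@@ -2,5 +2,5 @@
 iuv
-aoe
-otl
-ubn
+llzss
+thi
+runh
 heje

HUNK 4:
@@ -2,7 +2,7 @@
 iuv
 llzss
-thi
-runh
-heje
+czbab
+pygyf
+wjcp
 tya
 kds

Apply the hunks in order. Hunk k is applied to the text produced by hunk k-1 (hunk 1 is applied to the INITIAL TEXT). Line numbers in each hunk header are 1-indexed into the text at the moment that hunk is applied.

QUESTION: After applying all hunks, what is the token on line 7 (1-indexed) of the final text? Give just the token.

Answer: tya

Derivation:
Hunk 1: at line 7 remove [kqc,rqmnm,rfgqf] add [tpuks] -> 10 lines: xsa iuv aoe otl ubn heje ahdpe tpuks lsvc kds
Hunk 2: at line 6 remove [ahdpe,tpuks,lsvc] add [tya] -> 8 lines: xsa iuv aoe otl ubn heje tya kds
Hunk 3: at line 2 remove [aoe,otl,ubn] add [llzss,thi,runh] -> 8 lines: xsa iuv llzss thi runh heje tya kds
Hunk 4: at line 2 remove [thi,runh,heje] add [czbab,pygyf,wjcp] -> 8 lines: xsa iuv llzss czbab pygyf wjcp tya kds
Final line 7: tya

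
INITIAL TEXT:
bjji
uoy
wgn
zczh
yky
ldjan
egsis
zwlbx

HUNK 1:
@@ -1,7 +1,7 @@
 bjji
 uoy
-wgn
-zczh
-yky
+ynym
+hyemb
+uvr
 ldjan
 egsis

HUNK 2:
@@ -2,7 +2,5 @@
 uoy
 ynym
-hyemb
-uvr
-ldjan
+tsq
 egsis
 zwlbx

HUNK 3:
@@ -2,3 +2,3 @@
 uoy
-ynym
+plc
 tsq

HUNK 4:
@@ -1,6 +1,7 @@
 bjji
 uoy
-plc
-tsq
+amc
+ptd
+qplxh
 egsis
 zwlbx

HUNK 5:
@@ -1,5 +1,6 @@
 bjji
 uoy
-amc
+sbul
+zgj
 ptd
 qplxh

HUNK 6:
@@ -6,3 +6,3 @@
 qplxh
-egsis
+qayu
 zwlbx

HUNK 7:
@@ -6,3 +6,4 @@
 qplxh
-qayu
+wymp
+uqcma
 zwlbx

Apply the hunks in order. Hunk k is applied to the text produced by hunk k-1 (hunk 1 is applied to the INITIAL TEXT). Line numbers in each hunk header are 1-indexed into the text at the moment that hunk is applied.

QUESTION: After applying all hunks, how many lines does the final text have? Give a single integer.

Answer: 9

Derivation:
Hunk 1: at line 1 remove [wgn,zczh,yky] add [ynym,hyemb,uvr] -> 8 lines: bjji uoy ynym hyemb uvr ldjan egsis zwlbx
Hunk 2: at line 2 remove [hyemb,uvr,ldjan] add [tsq] -> 6 lines: bjji uoy ynym tsq egsis zwlbx
Hunk 3: at line 2 remove [ynym] add [plc] -> 6 lines: bjji uoy plc tsq egsis zwlbx
Hunk 4: at line 1 remove [plc,tsq] add [amc,ptd,qplxh] -> 7 lines: bjji uoy amc ptd qplxh egsis zwlbx
Hunk 5: at line 1 remove [amc] add [sbul,zgj] -> 8 lines: bjji uoy sbul zgj ptd qplxh egsis zwlbx
Hunk 6: at line 6 remove [egsis] add [qayu] -> 8 lines: bjji uoy sbul zgj ptd qplxh qayu zwlbx
Hunk 7: at line 6 remove [qayu] add [wymp,uqcma] -> 9 lines: bjji uoy sbul zgj ptd qplxh wymp uqcma zwlbx
Final line count: 9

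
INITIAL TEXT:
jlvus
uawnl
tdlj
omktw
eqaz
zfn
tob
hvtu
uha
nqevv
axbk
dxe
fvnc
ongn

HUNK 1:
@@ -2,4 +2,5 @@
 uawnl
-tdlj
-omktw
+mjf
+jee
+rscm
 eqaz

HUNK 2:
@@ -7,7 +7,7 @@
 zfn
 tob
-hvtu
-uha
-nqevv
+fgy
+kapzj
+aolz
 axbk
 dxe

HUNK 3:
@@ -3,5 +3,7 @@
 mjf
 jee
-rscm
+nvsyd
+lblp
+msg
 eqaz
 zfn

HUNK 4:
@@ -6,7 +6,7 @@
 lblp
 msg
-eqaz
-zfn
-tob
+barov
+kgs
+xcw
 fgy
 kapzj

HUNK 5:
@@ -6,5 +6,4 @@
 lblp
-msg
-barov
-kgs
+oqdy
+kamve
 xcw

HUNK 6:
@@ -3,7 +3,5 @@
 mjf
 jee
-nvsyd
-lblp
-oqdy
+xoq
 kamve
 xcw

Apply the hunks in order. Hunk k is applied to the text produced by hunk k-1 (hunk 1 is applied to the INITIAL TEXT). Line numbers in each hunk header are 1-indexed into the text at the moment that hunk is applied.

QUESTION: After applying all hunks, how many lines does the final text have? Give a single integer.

Hunk 1: at line 2 remove [tdlj,omktw] add [mjf,jee,rscm] -> 15 lines: jlvus uawnl mjf jee rscm eqaz zfn tob hvtu uha nqevv axbk dxe fvnc ongn
Hunk 2: at line 7 remove [hvtu,uha,nqevv] add [fgy,kapzj,aolz] -> 15 lines: jlvus uawnl mjf jee rscm eqaz zfn tob fgy kapzj aolz axbk dxe fvnc ongn
Hunk 3: at line 3 remove [rscm] add [nvsyd,lblp,msg] -> 17 lines: jlvus uawnl mjf jee nvsyd lblp msg eqaz zfn tob fgy kapzj aolz axbk dxe fvnc ongn
Hunk 4: at line 6 remove [eqaz,zfn,tob] add [barov,kgs,xcw] -> 17 lines: jlvus uawnl mjf jee nvsyd lblp msg barov kgs xcw fgy kapzj aolz axbk dxe fvnc ongn
Hunk 5: at line 6 remove [msg,barov,kgs] add [oqdy,kamve] -> 16 lines: jlvus uawnl mjf jee nvsyd lblp oqdy kamve xcw fgy kapzj aolz axbk dxe fvnc ongn
Hunk 6: at line 3 remove [nvsyd,lblp,oqdy] add [xoq] -> 14 lines: jlvus uawnl mjf jee xoq kamve xcw fgy kapzj aolz axbk dxe fvnc ongn
Final line count: 14

Answer: 14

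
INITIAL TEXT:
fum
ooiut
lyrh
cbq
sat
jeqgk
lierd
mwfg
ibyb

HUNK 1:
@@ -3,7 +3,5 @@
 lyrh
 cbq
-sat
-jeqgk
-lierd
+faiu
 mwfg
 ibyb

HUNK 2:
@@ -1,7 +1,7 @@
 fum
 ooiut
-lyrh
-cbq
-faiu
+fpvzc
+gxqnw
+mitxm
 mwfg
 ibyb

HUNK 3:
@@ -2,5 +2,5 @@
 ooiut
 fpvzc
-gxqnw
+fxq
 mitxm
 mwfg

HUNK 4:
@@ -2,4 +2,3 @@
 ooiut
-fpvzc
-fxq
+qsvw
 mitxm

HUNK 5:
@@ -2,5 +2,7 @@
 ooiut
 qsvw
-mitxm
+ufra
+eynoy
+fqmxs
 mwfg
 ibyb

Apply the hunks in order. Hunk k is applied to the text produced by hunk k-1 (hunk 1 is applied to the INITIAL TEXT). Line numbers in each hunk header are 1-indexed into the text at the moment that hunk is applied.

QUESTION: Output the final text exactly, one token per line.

Answer: fum
ooiut
qsvw
ufra
eynoy
fqmxs
mwfg
ibyb

Derivation:
Hunk 1: at line 3 remove [sat,jeqgk,lierd] add [faiu] -> 7 lines: fum ooiut lyrh cbq faiu mwfg ibyb
Hunk 2: at line 1 remove [lyrh,cbq,faiu] add [fpvzc,gxqnw,mitxm] -> 7 lines: fum ooiut fpvzc gxqnw mitxm mwfg ibyb
Hunk 3: at line 2 remove [gxqnw] add [fxq] -> 7 lines: fum ooiut fpvzc fxq mitxm mwfg ibyb
Hunk 4: at line 2 remove [fpvzc,fxq] add [qsvw] -> 6 lines: fum ooiut qsvw mitxm mwfg ibyb
Hunk 5: at line 2 remove [mitxm] add [ufra,eynoy,fqmxs] -> 8 lines: fum ooiut qsvw ufra eynoy fqmxs mwfg ibyb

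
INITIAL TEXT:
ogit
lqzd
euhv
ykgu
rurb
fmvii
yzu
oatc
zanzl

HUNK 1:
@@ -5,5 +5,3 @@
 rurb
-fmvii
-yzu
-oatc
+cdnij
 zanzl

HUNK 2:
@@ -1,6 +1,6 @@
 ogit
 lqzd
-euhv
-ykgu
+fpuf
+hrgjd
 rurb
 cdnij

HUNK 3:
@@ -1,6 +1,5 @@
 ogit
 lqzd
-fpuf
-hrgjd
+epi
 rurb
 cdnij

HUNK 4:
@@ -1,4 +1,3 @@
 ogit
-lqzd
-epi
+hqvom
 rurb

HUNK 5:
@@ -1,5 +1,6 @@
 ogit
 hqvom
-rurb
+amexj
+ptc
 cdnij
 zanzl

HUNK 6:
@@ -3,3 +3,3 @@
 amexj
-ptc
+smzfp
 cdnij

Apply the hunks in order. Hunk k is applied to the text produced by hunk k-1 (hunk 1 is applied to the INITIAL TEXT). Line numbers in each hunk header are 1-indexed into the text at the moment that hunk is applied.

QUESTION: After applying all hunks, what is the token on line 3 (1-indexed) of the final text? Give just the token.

Answer: amexj

Derivation:
Hunk 1: at line 5 remove [fmvii,yzu,oatc] add [cdnij] -> 7 lines: ogit lqzd euhv ykgu rurb cdnij zanzl
Hunk 2: at line 1 remove [euhv,ykgu] add [fpuf,hrgjd] -> 7 lines: ogit lqzd fpuf hrgjd rurb cdnij zanzl
Hunk 3: at line 1 remove [fpuf,hrgjd] add [epi] -> 6 lines: ogit lqzd epi rurb cdnij zanzl
Hunk 4: at line 1 remove [lqzd,epi] add [hqvom] -> 5 lines: ogit hqvom rurb cdnij zanzl
Hunk 5: at line 1 remove [rurb] add [amexj,ptc] -> 6 lines: ogit hqvom amexj ptc cdnij zanzl
Hunk 6: at line 3 remove [ptc] add [smzfp] -> 6 lines: ogit hqvom amexj smzfp cdnij zanzl
Final line 3: amexj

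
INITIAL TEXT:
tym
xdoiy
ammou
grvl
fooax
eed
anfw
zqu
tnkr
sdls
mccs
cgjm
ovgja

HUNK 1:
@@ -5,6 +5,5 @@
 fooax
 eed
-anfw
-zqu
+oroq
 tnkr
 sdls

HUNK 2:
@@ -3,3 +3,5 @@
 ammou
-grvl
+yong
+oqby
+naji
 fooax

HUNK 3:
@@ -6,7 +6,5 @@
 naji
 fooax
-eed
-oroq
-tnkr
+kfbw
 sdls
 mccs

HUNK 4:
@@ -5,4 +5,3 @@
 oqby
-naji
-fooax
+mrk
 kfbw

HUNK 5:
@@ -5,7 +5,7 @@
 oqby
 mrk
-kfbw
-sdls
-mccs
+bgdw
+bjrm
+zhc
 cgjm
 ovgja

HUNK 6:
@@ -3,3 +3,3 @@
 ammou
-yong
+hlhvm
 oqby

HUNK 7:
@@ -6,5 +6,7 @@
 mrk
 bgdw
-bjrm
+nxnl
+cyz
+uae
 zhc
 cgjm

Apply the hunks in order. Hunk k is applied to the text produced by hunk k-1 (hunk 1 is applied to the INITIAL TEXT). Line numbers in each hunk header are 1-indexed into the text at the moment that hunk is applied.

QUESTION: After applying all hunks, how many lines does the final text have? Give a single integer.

Hunk 1: at line 5 remove [anfw,zqu] add [oroq] -> 12 lines: tym xdoiy ammou grvl fooax eed oroq tnkr sdls mccs cgjm ovgja
Hunk 2: at line 3 remove [grvl] add [yong,oqby,naji] -> 14 lines: tym xdoiy ammou yong oqby naji fooax eed oroq tnkr sdls mccs cgjm ovgja
Hunk 3: at line 6 remove [eed,oroq,tnkr] add [kfbw] -> 12 lines: tym xdoiy ammou yong oqby naji fooax kfbw sdls mccs cgjm ovgja
Hunk 4: at line 5 remove [naji,fooax] add [mrk] -> 11 lines: tym xdoiy ammou yong oqby mrk kfbw sdls mccs cgjm ovgja
Hunk 5: at line 5 remove [kfbw,sdls,mccs] add [bgdw,bjrm,zhc] -> 11 lines: tym xdoiy ammou yong oqby mrk bgdw bjrm zhc cgjm ovgja
Hunk 6: at line 3 remove [yong] add [hlhvm] -> 11 lines: tym xdoiy ammou hlhvm oqby mrk bgdw bjrm zhc cgjm ovgja
Hunk 7: at line 6 remove [bjrm] add [nxnl,cyz,uae] -> 13 lines: tym xdoiy ammou hlhvm oqby mrk bgdw nxnl cyz uae zhc cgjm ovgja
Final line count: 13

Answer: 13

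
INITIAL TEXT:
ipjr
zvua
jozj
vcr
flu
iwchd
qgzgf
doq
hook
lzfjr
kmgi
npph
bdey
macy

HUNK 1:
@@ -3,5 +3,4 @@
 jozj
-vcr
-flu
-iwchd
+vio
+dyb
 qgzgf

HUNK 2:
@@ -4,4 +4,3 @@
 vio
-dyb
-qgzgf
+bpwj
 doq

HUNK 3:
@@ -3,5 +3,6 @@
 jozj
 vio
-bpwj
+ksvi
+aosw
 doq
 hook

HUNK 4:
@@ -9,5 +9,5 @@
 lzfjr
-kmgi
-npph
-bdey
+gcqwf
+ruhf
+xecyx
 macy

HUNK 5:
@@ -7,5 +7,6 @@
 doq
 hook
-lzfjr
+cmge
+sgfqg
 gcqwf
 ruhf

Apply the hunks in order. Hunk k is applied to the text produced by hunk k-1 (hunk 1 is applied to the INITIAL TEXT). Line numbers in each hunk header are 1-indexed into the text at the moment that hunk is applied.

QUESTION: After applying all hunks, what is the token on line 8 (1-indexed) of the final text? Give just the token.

Answer: hook

Derivation:
Hunk 1: at line 3 remove [vcr,flu,iwchd] add [vio,dyb] -> 13 lines: ipjr zvua jozj vio dyb qgzgf doq hook lzfjr kmgi npph bdey macy
Hunk 2: at line 4 remove [dyb,qgzgf] add [bpwj] -> 12 lines: ipjr zvua jozj vio bpwj doq hook lzfjr kmgi npph bdey macy
Hunk 3: at line 3 remove [bpwj] add [ksvi,aosw] -> 13 lines: ipjr zvua jozj vio ksvi aosw doq hook lzfjr kmgi npph bdey macy
Hunk 4: at line 9 remove [kmgi,npph,bdey] add [gcqwf,ruhf,xecyx] -> 13 lines: ipjr zvua jozj vio ksvi aosw doq hook lzfjr gcqwf ruhf xecyx macy
Hunk 5: at line 7 remove [lzfjr] add [cmge,sgfqg] -> 14 lines: ipjr zvua jozj vio ksvi aosw doq hook cmge sgfqg gcqwf ruhf xecyx macy
Final line 8: hook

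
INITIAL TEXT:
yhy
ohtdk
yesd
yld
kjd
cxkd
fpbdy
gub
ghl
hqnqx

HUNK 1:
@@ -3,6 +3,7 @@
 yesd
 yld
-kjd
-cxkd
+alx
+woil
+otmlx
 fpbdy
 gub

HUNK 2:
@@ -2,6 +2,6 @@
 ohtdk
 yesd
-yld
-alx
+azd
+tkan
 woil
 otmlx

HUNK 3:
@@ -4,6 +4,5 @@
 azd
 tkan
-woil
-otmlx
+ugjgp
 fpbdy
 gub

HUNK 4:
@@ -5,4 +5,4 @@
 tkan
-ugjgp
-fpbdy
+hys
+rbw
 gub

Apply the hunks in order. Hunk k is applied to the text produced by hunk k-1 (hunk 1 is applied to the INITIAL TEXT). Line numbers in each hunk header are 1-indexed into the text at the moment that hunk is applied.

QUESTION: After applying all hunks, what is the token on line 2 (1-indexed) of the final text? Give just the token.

Hunk 1: at line 3 remove [kjd,cxkd] add [alx,woil,otmlx] -> 11 lines: yhy ohtdk yesd yld alx woil otmlx fpbdy gub ghl hqnqx
Hunk 2: at line 2 remove [yld,alx] add [azd,tkan] -> 11 lines: yhy ohtdk yesd azd tkan woil otmlx fpbdy gub ghl hqnqx
Hunk 3: at line 4 remove [woil,otmlx] add [ugjgp] -> 10 lines: yhy ohtdk yesd azd tkan ugjgp fpbdy gub ghl hqnqx
Hunk 4: at line 5 remove [ugjgp,fpbdy] add [hys,rbw] -> 10 lines: yhy ohtdk yesd azd tkan hys rbw gub ghl hqnqx
Final line 2: ohtdk

Answer: ohtdk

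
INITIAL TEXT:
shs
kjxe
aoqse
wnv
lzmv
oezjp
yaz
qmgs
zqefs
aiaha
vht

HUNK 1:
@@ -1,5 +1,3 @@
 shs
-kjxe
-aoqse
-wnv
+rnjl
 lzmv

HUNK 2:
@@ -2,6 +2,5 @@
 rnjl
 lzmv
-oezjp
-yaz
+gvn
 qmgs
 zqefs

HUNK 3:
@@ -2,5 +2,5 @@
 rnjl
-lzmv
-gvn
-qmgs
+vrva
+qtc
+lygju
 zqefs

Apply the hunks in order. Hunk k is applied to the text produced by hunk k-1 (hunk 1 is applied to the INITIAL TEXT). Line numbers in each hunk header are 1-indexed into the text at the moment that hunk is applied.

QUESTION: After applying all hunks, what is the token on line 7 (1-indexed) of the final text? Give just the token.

Answer: aiaha

Derivation:
Hunk 1: at line 1 remove [kjxe,aoqse,wnv] add [rnjl] -> 9 lines: shs rnjl lzmv oezjp yaz qmgs zqefs aiaha vht
Hunk 2: at line 2 remove [oezjp,yaz] add [gvn] -> 8 lines: shs rnjl lzmv gvn qmgs zqefs aiaha vht
Hunk 3: at line 2 remove [lzmv,gvn,qmgs] add [vrva,qtc,lygju] -> 8 lines: shs rnjl vrva qtc lygju zqefs aiaha vht
Final line 7: aiaha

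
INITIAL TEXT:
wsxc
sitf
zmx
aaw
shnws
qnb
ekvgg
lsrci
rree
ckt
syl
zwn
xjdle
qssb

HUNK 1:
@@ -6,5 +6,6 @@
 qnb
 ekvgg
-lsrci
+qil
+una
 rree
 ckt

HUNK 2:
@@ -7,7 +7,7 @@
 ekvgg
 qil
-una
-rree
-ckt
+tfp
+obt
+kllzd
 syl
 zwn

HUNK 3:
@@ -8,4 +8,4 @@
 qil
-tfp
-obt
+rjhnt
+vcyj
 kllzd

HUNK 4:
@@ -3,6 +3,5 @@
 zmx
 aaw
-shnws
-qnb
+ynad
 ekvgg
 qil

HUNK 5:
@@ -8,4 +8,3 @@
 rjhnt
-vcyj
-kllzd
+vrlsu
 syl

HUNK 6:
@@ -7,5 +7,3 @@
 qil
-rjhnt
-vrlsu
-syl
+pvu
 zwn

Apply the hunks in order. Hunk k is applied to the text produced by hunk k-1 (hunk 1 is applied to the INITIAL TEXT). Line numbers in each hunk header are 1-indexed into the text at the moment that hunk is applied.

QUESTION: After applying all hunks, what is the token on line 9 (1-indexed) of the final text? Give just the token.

Hunk 1: at line 6 remove [lsrci] add [qil,una] -> 15 lines: wsxc sitf zmx aaw shnws qnb ekvgg qil una rree ckt syl zwn xjdle qssb
Hunk 2: at line 7 remove [una,rree,ckt] add [tfp,obt,kllzd] -> 15 lines: wsxc sitf zmx aaw shnws qnb ekvgg qil tfp obt kllzd syl zwn xjdle qssb
Hunk 3: at line 8 remove [tfp,obt] add [rjhnt,vcyj] -> 15 lines: wsxc sitf zmx aaw shnws qnb ekvgg qil rjhnt vcyj kllzd syl zwn xjdle qssb
Hunk 4: at line 3 remove [shnws,qnb] add [ynad] -> 14 lines: wsxc sitf zmx aaw ynad ekvgg qil rjhnt vcyj kllzd syl zwn xjdle qssb
Hunk 5: at line 8 remove [vcyj,kllzd] add [vrlsu] -> 13 lines: wsxc sitf zmx aaw ynad ekvgg qil rjhnt vrlsu syl zwn xjdle qssb
Hunk 6: at line 7 remove [rjhnt,vrlsu,syl] add [pvu] -> 11 lines: wsxc sitf zmx aaw ynad ekvgg qil pvu zwn xjdle qssb
Final line 9: zwn

Answer: zwn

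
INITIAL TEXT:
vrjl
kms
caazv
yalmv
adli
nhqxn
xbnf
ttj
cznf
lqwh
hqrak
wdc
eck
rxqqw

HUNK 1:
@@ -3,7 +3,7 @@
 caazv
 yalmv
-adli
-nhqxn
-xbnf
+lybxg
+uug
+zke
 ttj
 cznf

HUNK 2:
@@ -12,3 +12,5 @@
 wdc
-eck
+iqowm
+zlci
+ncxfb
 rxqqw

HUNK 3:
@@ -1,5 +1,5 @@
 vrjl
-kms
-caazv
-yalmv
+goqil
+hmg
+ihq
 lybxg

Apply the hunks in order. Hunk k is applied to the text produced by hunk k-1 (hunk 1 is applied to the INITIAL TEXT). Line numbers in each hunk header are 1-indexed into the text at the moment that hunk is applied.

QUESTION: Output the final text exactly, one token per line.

Answer: vrjl
goqil
hmg
ihq
lybxg
uug
zke
ttj
cznf
lqwh
hqrak
wdc
iqowm
zlci
ncxfb
rxqqw

Derivation:
Hunk 1: at line 3 remove [adli,nhqxn,xbnf] add [lybxg,uug,zke] -> 14 lines: vrjl kms caazv yalmv lybxg uug zke ttj cznf lqwh hqrak wdc eck rxqqw
Hunk 2: at line 12 remove [eck] add [iqowm,zlci,ncxfb] -> 16 lines: vrjl kms caazv yalmv lybxg uug zke ttj cznf lqwh hqrak wdc iqowm zlci ncxfb rxqqw
Hunk 3: at line 1 remove [kms,caazv,yalmv] add [goqil,hmg,ihq] -> 16 lines: vrjl goqil hmg ihq lybxg uug zke ttj cznf lqwh hqrak wdc iqowm zlci ncxfb rxqqw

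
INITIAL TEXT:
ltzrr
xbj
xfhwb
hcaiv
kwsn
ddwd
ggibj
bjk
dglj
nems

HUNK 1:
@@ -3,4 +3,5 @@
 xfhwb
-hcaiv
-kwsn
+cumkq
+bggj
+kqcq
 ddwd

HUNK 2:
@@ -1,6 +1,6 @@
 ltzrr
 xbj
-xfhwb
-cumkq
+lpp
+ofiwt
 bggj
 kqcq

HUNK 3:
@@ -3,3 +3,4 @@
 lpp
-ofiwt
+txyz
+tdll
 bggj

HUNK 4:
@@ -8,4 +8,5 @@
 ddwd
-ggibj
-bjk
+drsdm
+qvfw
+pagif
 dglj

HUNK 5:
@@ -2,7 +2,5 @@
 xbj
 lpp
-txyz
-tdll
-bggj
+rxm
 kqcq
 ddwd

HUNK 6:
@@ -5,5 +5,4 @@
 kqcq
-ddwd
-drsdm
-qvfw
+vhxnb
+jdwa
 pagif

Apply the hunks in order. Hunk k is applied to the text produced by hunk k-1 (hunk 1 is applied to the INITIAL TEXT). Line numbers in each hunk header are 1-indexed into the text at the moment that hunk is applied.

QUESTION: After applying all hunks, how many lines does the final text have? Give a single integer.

Answer: 10

Derivation:
Hunk 1: at line 3 remove [hcaiv,kwsn] add [cumkq,bggj,kqcq] -> 11 lines: ltzrr xbj xfhwb cumkq bggj kqcq ddwd ggibj bjk dglj nems
Hunk 2: at line 1 remove [xfhwb,cumkq] add [lpp,ofiwt] -> 11 lines: ltzrr xbj lpp ofiwt bggj kqcq ddwd ggibj bjk dglj nems
Hunk 3: at line 3 remove [ofiwt] add [txyz,tdll] -> 12 lines: ltzrr xbj lpp txyz tdll bggj kqcq ddwd ggibj bjk dglj nems
Hunk 4: at line 8 remove [ggibj,bjk] add [drsdm,qvfw,pagif] -> 13 lines: ltzrr xbj lpp txyz tdll bggj kqcq ddwd drsdm qvfw pagif dglj nems
Hunk 5: at line 2 remove [txyz,tdll,bggj] add [rxm] -> 11 lines: ltzrr xbj lpp rxm kqcq ddwd drsdm qvfw pagif dglj nems
Hunk 6: at line 5 remove [ddwd,drsdm,qvfw] add [vhxnb,jdwa] -> 10 lines: ltzrr xbj lpp rxm kqcq vhxnb jdwa pagif dglj nems
Final line count: 10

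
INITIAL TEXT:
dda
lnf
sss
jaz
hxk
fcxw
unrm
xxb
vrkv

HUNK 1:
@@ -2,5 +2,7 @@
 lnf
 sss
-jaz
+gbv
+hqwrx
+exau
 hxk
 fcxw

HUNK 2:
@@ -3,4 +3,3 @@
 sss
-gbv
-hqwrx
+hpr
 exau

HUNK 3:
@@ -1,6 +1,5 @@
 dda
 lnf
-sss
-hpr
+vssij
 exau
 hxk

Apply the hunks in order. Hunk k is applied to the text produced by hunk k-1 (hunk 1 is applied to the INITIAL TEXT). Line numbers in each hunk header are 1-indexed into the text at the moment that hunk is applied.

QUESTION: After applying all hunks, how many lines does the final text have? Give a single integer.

Answer: 9

Derivation:
Hunk 1: at line 2 remove [jaz] add [gbv,hqwrx,exau] -> 11 lines: dda lnf sss gbv hqwrx exau hxk fcxw unrm xxb vrkv
Hunk 2: at line 3 remove [gbv,hqwrx] add [hpr] -> 10 lines: dda lnf sss hpr exau hxk fcxw unrm xxb vrkv
Hunk 3: at line 1 remove [sss,hpr] add [vssij] -> 9 lines: dda lnf vssij exau hxk fcxw unrm xxb vrkv
Final line count: 9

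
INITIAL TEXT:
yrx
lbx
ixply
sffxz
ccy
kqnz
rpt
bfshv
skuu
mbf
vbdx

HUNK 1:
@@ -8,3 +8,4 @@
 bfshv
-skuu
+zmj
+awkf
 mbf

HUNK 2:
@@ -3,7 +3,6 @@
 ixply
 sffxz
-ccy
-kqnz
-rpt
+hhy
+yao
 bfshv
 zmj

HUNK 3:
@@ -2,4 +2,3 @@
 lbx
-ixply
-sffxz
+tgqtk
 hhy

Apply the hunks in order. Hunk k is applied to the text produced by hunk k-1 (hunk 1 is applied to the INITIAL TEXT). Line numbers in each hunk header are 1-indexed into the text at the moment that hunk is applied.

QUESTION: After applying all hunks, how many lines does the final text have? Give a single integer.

Answer: 10

Derivation:
Hunk 1: at line 8 remove [skuu] add [zmj,awkf] -> 12 lines: yrx lbx ixply sffxz ccy kqnz rpt bfshv zmj awkf mbf vbdx
Hunk 2: at line 3 remove [ccy,kqnz,rpt] add [hhy,yao] -> 11 lines: yrx lbx ixply sffxz hhy yao bfshv zmj awkf mbf vbdx
Hunk 3: at line 2 remove [ixply,sffxz] add [tgqtk] -> 10 lines: yrx lbx tgqtk hhy yao bfshv zmj awkf mbf vbdx
Final line count: 10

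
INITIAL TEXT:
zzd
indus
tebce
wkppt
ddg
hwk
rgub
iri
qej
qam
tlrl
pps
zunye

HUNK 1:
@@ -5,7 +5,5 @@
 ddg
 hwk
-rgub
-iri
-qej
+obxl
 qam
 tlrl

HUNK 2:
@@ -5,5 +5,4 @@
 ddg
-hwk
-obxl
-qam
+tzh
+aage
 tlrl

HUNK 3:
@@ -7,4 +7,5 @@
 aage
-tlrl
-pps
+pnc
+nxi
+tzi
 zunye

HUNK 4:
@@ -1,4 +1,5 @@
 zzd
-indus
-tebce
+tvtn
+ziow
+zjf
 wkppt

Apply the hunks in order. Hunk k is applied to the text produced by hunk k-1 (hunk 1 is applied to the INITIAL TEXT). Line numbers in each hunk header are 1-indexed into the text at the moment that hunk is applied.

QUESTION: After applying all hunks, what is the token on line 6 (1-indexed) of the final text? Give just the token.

Hunk 1: at line 5 remove [rgub,iri,qej] add [obxl] -> 11 lines: zzd indus tebce wkppt ddg hwk obxl qam tlrl pps zunye
Hunk 2: at line 5 remove [hwk,obxl,qam] add [tzh,aage] -> 10 lines: zzd indus tebce wkppt ddg tzh aage tlrl pps zunye
Hunk 3: at line 7 remove [tlrl,pps] add [pnc,nxi,tzi] -> 11 lines: zzd indus tebce wkppt ddg tzh aage pnc nxi tzi zunye
Hunk 4: at line 1 remove [indus,tebce] add [tvtn,ziow,zjf] -> 12 lines: zzd tvtn ziow zjf wkppt ddg tzh aage pnc nxi tzi zunye
Final line 6: ddg

Answer: ddg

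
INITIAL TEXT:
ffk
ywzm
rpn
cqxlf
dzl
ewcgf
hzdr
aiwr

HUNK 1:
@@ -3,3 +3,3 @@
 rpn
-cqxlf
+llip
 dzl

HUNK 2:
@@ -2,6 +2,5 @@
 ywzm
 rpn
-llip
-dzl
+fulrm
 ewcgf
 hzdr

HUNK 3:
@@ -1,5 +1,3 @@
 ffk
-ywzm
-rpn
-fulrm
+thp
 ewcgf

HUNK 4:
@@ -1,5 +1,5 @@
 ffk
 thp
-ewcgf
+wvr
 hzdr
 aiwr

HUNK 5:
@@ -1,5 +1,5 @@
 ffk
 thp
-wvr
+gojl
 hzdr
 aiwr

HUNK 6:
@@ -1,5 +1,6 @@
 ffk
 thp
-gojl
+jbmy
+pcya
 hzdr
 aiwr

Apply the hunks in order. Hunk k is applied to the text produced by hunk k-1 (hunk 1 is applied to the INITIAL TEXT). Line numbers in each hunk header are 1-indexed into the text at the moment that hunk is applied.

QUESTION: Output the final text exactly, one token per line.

Hunk 1: at line 3 remove [cqxlf] add [llip] -> 8 lines: ffk ywzm rpn llip dzl ewcgf hzdr aiwr
Hunk 2: at line 2 remove [llip,dzl] add [fulrm] -> 7 lines: ffk ywzm rpn fulrm ewcgf hzdr aiwr
Hunk 3: at line 1 remove [ywzm,rpn,fulrm] add [thp] -> 5 lines: ffk thp ewcgf hzdr aiwr
Hunk 4: at line 1 remove [ewcgf] add [wvr] -> 5 lines: ffk thp wvr hzdr aiwr
Hunk 5: at line 1 remove [wvr] add [gojl] -> 5 lines: ffk thp gojl hzdr aiwr
Hunk 6: at line 1 remove [gojl] add [jbmy,pcya] -> 6 lines: ffk thp jbmy pcya hzdr aiwr

Answer: ffk
thp
jbmy
pcya
hzdr
aiwr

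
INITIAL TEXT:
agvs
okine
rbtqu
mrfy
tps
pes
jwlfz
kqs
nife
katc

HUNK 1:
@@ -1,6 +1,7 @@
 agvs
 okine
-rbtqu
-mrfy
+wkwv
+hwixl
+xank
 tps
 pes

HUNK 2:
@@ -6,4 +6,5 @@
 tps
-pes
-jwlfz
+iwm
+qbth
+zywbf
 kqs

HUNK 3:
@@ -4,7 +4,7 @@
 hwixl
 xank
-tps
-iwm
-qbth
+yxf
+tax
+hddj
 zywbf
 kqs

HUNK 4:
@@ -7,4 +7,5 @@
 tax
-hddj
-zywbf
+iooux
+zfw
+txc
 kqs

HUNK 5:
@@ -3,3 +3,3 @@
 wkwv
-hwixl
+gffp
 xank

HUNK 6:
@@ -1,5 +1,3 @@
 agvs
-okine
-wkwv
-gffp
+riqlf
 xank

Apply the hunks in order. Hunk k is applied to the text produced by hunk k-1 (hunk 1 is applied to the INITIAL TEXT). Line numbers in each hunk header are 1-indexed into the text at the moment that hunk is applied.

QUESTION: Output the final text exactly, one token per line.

Hunk 1: at line 1 remove [rbtqu,mrfy] add [wkwv,hwixl,xank] -> 11 lines: agvs okine wkwv hwixl xank tps pes jwlfz kqs nife katc
Hunk 2: at line 6 remove [pes,jwlfz] add [iwm,qbth,zywbf] -> 12 lines: agvs okine wkwv hwixl xank tps iwm qbth zywbf kqs nife katc
Hunk 3: at line 4 remove [tps,iwm,qbth] add [yxf,tax,hddj] -> 12 lines: agvs okine wkwv hwixl xank yxf tax hddj zywbf kqs nife katc
Hunk 4: at line 7 remove [hddj,zywbf] add [iooux,zfw,txc] -> 13 lines: agvs okine wkwv hwixl xank yxf tax iooux zfw txc kqs nife katc
Hunk 5: at line 3 remove [hwixl] add [gffp] -> 13 lines: agvs okine wkwv gffp xank yxf tax iooux zfw txc kqs nife katc
Hunk 6: at line 1 remove [okine,wkwv,gffp] add [riqlf] -> 11 lines: agvs riqlf xank yxf tax iooux zfw txc kqs nife katc

Answer: agvs
riqlf
xank
yxf
tax
iooux
zfw
txc
kqs
nife
katc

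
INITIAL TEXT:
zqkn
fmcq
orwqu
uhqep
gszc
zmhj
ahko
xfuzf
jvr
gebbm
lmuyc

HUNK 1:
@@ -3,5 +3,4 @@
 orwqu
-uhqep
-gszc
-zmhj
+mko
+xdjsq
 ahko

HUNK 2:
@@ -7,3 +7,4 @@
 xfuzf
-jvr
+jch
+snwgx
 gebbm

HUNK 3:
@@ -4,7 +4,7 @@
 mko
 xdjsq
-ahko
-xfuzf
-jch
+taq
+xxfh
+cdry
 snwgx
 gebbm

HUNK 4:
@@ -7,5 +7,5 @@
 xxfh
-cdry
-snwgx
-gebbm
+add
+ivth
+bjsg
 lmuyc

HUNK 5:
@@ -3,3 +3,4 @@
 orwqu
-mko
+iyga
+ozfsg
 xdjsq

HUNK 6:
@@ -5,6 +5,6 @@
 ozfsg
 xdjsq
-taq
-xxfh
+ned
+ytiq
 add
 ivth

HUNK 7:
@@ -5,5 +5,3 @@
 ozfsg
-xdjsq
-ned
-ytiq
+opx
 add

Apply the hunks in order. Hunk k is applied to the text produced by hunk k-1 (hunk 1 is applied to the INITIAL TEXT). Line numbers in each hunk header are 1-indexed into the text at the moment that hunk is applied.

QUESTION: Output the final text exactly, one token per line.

Answer: zqkn
fmcq
orwqu
iyga
ozfsg
opx
add
ivth
bjsg
lmuyc

Derivation:
Hunk 1: at line 3 remove [uhqep,gszc,zmhj] add [mko,xdjsq] -> 10 lines: zqkn fmcq orwqu mko xdjsq ahko xfuzf jvr gebbm lmuyc
Hunk 2: at line 7 remove [jvr] add [jch,snwgx] -> 11 lines: zqkn fmcq orwqu mko xdjsq ahko xfuzf jch snwgx gebbm lmuyc
Hunk 3: at line 4 remove [ahko,xfuzf,jch] add [taq,xxfh,cdry] -> 11 lines: zqkn fmcq orwqu mko xdjsq taq xxfh cdry snwgx gebbm lmuyc
Hunk 4: at line 7 remove [cdry,snwgx,gebbm] add [add,ivth,bjsg] -> 11 lines: zqkn fmcq orwqu mko xdjsq taq xxfh add ivth bjsg lmuyc
Hunk 5: at line 3 remove [mko] add [iyga,ozfsg] -> 12 lines: zqkn fmcq orwqu iyga ozfsg xdjsq taq xxfh add ivth bjsg lmuyc
Hunk 6: at line 5 remove [taq,xxfh] add [ned,ytiq] -> 12 lines: zqkn fmcq orwqu iyga ozfsg xdjsq ned ytiq add ivth bjsg lmuyc
Hunk 7: at line 5 remove [xdjsq,ned,ytiq] add [opx] -> 10 lines: zqkn fmcq orwqu iyga ozfsg opx add ivth bjsg lmuyc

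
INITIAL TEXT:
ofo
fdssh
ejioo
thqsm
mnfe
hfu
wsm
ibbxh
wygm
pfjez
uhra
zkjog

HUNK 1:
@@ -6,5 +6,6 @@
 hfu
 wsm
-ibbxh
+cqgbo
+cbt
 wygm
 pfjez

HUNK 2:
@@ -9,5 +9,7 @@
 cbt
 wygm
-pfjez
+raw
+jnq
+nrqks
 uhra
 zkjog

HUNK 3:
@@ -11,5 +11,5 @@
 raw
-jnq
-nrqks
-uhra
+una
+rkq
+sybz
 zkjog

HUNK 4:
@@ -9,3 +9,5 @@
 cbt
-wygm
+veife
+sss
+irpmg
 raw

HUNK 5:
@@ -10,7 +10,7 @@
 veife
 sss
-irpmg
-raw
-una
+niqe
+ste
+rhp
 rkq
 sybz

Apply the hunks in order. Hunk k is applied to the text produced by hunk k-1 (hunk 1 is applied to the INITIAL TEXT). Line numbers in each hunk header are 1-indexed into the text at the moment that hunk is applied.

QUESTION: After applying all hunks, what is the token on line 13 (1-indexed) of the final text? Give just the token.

Hunk 1: at line 6 remove [ibbxh] add [cqgbo,cbt] -> 13 lines: ofo fdssh ejioo thqsm mnfe hfu wsm cqgbo cbt wygm pfjez uhra zkjog
Hunk 2: at line 9 remove [pfjez] add [raw,jnq,nrqks] -> 15 lines: ofo fdssh ejioo thqsm mnfe hfu wsm cqgbo cbt wygm raw jnq nrqks uhra zkjog
Hunk 3: at line 11 remove [jnq,nrqks,uhra] add [una,rkq,sybz] -> 15 lines: ofo fdssh ejioo thqsm mnfe hfu wsm cqgbo cbt wygm raw una rkq sybz zkjog
Hunk 4: at line 9 remove [wygm] add [veife,sss,irpmg] -> 17 lines: ofo fdssh ejioo thqsm mnfe hfu wsm cqgbo cbt veife sss irpmg raw una rkq sybz zkjog
Hunk 5: at line 10 remove [irpmg,raw,una] add [niqe,ste,rhp] -> 17 lines: ofo fdssh ejioo thqsm mnfe hfu wsm cqgbo cbt veife sss niqe ste rhp rkq sybz zkjog
Final line 13: ste

Answer: ste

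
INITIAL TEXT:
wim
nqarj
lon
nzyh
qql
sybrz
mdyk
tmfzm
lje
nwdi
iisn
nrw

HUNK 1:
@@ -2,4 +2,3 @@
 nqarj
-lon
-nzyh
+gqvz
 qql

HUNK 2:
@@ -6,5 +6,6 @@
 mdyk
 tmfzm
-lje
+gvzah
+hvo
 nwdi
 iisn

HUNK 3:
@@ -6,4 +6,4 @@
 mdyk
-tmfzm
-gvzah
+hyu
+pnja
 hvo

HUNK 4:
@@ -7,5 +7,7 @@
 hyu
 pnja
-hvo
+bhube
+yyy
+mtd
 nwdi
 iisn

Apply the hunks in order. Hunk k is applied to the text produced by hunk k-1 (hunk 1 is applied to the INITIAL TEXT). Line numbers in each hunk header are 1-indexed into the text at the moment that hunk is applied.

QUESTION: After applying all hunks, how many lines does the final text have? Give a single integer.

Answer: 14

Derivation:
Hunk 1: at line 2 remove [lon,nzyh] add [gqvz] -> 11 lines: wim nqarj gqvz qql sybrz mdyk tmfzm lje nwdi iisn nrw
Hunk 2: at line 6 remove [lje] add [gvzah,hvo] -> 12 lines: wim nqarj gqvz qql sybrz mdyk tmfzm gvzah hvo nwdi iisn nrw
Hunk 3: at line 6 remove [tmfzm,gvzah] add [hyu,pnja] -> 12 lines: wim nqarj gqvz qql sybrz mdyk hyu pnja hvo nwdi iisn nrw
Hunk 4: at line 7 remove [hvo] add [bhube,yyy,mtd] -> 14 lines: wim nqarj gqvz qql sybrz mdyk hyu pnja bhube yyy mtd nwdi iisn nrw
Final line count: 14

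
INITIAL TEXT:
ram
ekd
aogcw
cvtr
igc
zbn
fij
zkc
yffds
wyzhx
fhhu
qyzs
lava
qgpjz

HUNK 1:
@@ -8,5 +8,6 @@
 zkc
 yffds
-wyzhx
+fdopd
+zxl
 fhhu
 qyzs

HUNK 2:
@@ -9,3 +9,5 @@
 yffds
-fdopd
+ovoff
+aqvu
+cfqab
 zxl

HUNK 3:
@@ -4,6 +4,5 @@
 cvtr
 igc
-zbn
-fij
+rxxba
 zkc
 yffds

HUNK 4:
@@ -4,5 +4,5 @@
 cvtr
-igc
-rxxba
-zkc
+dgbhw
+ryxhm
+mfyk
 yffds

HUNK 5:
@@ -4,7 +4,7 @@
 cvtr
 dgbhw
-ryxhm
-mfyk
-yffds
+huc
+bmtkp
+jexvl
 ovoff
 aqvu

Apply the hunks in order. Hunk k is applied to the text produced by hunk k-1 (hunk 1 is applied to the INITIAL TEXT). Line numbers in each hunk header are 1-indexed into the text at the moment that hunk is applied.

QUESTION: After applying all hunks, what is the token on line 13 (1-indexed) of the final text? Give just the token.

Hunk 1: at line 8 remove [wyzhx] add [fdopd,zxl] -> 15 lines: ram ekd aogcw cvtr igc zbn fij zkc yffds fdopd zxl fhhu qyzs lava qgpjz
Hunk 2: at line 9 remove [fdopd] add [ovoff,aqvu,cfqab] -> 17 lines: ram ekd aogcw cvtr igc zbn fij zkc yffds ovoff aqvu cfqab zxl fhhu qyzs lava qgpjz
Hunk 3: at line 4 remove [zbn,fij] add [rxxba] -> 16 lines: ram ekd aogcw cvtr igc rxxba zkc yffds ovoff aqvu cfqab zxl fhhu qyzs lava qgpjz
Hunk 4: at line 4 remove [igc,rxxba,zkc] add [dgbhw,ryxhm,mfyk] -> 16 lines: ram ekd aogcw cvtr dgbhw ryxhm mfyk yffds ovoff aqvu cfqab zxl fhhu qyzs lava qgpjz
Hunk 5: at line 4 remove [ryxhm,mfyk,yffds] add [huc,bmtkp,jexvl] -> 16 lines: ram ekd aogcw cvtr dgbhw huc bmtkp jexvl ovoff aqvu cfqab zxl fhhu qyzs lava qgpjz
Final line 13: fhhu

Answer: fhhu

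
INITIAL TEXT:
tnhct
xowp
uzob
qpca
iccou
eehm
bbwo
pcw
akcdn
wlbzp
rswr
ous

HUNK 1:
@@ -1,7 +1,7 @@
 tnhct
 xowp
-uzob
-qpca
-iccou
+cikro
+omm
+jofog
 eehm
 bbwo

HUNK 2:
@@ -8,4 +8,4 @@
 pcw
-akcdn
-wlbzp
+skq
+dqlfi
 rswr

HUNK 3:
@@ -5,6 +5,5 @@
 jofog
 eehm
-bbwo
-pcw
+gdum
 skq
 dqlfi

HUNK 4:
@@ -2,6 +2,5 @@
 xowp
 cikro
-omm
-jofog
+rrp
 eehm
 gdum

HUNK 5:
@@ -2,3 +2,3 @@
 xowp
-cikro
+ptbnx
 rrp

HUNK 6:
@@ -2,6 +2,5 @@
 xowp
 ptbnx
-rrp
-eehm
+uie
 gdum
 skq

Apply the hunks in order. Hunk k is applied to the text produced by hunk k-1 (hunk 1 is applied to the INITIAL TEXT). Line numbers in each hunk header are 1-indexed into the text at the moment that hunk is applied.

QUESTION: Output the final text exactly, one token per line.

Answer: tnhct
xowp
ptbnx
uie
gdum
skq
dqlfi
rswr
ous

Derivation:
Hunk 1: at line 1 remove [uzob,qpca,iccou] add [cikro,omm,jofog] -> 12 lines: tnhct xowp cikro omm jofog eehm bbwo pcw akcdn wlbzp rswr ous
Hunk 2: at line 8 remove [akcdn,wlbzp] add [skq,dqlfi] -> 12 lines: tnhct xowp cikro omm jofog eehm bbwo pcw skq dqlfi rswr ous
Hunk 3: at line 5 remove [bbwo,pcw] add [gdum] -> 11 lines: tnhct xowp cikro omm jofog eehm gdum skq dqlfi rswr ous
Hunk 4: at line 2 remove [omm,jofog] add [rrp] -> 10 lines: tnhct xowp cikro rrp eehm gdum skq dqlfi rswr ous
Hunk 5: at line 2 remove [cikro] add [ptbnx] -> 10 lines: tnhct xowp ptbnx rrp eehm gdum skq dqlfi rswr ous
Hunk 6: at line 2 remove [rrp,eehm] add [uie] -> 9 lines: tnhct xowp ptbnx uie gdum skq dqlfi rswr ous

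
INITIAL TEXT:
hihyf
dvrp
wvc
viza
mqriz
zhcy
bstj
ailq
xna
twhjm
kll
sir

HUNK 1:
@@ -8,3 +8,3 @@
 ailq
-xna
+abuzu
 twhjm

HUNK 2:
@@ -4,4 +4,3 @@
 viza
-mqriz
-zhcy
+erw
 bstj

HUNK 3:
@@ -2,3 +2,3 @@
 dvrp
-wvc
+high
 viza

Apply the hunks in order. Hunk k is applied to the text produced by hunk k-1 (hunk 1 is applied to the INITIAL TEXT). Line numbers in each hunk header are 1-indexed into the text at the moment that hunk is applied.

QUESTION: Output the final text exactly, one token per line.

Hunk 1: at line 8 remove [xna] add [abuzu] -> 12 lines: hihyf dvrp wvc viza mqriz zhcy bstj ailq abuzu twhjm kll sir
Hunk 2: at line 4 remove [mqriz,zhcy] add [erw] -> 11 lines: hihyf dvrp wvc viza erw bstj ailq abuzu twhjm kll sir
Hunk 3: at line 2 remove [wvc] add [high] -> 11 lines: hihyf dvrp high viza erw bstj ailq abuzu twhjm kll sir

Answer: hihyf
dvrp
high
viza
erw
bstj
ailq
abuzu
twhjm
kll
sir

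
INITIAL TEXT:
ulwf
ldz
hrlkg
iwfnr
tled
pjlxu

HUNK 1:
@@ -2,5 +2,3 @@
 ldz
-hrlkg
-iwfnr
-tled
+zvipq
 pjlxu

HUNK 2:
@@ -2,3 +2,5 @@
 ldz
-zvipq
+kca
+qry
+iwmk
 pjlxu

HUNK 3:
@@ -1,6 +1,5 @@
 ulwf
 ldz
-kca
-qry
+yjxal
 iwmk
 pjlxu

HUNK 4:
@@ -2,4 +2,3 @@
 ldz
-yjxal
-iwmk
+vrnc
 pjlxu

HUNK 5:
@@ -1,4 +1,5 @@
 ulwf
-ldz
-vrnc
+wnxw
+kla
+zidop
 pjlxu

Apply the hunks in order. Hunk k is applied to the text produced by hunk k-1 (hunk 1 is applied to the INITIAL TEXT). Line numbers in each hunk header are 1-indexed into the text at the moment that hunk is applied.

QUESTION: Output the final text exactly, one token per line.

Hunk 1: at line 2 remove [hrlkg,iwfnr,tled] add [zvipq] -> 4 lines: ulwf ldz zvipq pjlxu
Hunk 2: at line 2 remove [zvipq] add [kca,qry,iwmk] -> 6 lines: ulwf ldz kca qry iwmk pjlxu
Hunk 3: at line 1 remove [kca,qry] add [yjxal] -> 5 lines: ulwf ldz yjxal iwmk pjlxu
Hunk 4: at line 2 remove [yjxal,iwmk] add [vrnc] -> 4 lines: ulwf ldz vrnc pjlxu
Hunk 5: at line 1 remove [ldz,vrnc] add [wnxw,kla,zidop] -> 5 lines: ulwf wnxw kla zidop pjlxu

Answer: ulwf
wnxw
kla
zidop
pjlxu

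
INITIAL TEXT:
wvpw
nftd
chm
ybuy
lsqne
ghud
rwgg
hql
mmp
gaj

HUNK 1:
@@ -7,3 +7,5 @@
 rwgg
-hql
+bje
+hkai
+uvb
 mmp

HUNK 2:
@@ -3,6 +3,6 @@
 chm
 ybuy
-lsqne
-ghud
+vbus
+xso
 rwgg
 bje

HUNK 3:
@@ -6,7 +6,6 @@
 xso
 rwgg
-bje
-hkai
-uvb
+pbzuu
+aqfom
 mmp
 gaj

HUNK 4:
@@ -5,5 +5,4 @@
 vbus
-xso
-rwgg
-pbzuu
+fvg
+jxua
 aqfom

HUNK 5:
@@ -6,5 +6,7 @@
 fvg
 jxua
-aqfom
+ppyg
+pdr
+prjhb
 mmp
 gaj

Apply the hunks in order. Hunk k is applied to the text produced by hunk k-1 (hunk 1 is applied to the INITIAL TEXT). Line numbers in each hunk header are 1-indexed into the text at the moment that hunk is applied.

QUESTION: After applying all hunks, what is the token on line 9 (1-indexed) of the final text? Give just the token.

Answer: pdr

Derivation:
Hunk 1: at line 7 remove [hql] add [bje,hkai,uvb] -> 12 lines: wvpw nftd chm ybuy lsqne ghud rwgg bje hkai uvb mmp gaj
Hunk 2: at line 3 remove [lsqne,ghud] add [vbus,xso] -> 12 lines: wvpw nftd chm ybuy vbus xso rwgg bje hkai uvb mmp gaj
Hunk 3: at line 6 remove [bje,hkai,uvb] add [pbzuu,aqfom] -> 11 lines: wvpw nftd chm ybuy vbus xso rwgg pbzuu aqfom mmp gaj
Hunk 4: at line 5 remove [xso,rwgg,pbzuu] add [fvg,jxua] -> 10 lines: wvpw nftd chm ybuy vbus fvg jxua aqfom mmp gaj
Hunk 5: at line 6 remove [aqfom] add [ppyg,pdr,prjhb] -> 12 lines: wvpw nftd chm ybuy vbus fvg jxua ppyg pdr prjhb mmp gaj
Final line 9: pdr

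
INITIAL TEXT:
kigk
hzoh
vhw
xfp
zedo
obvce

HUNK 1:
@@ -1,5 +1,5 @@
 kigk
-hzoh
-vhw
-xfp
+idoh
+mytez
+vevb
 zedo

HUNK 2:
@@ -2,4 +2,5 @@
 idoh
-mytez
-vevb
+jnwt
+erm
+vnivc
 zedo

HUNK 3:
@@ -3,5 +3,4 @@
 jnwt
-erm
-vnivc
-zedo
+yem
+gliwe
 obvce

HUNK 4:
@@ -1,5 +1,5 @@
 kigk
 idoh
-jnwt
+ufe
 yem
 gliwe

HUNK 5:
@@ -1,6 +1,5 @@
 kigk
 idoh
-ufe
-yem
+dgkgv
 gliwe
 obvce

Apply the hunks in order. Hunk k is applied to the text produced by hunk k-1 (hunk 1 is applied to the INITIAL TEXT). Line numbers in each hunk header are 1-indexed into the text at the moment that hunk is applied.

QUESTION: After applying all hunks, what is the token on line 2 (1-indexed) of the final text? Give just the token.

Hunk 1: at line 1 remove [hzoh,vhw,xfp] add [idoh,mytez,vevb] -> 6 lines: kigk idoh mytez vevb zedo obvce
Hunk 2: at line 2 remove [mytez,vevb] add [jnwt,erm,vnivc] -> 7 lines: kigk idoh jnwt erm vnivc zedo obvce
Hunk 3: at line 3 remove [erm,vnivc,zedo] add [yem,gliwe] -> 6 lines: kigk idoh jnwt yem gliwe obvce
Hunk 4: at line 1 remove [jnwt] add [ufe] -> 6 lines: kigk idoh ufe yem gliwe obvce
Hunk 5: at line 1 remove [ufe,yem] add [dgkgv] -> 5 lines: kigk idoh dgkgv gliwe obvce
Final line 2: idoh

Answer: idoh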